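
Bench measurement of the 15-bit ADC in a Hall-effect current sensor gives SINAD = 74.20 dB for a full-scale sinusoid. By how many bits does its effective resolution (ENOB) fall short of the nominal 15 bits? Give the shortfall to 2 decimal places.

2.97 bits

ENOB = (SINAD − 1.76)/6.02 = (74.20 − 1.76)/6.02 = 12.0332 bits.
15 − 12.0332 = 2.97 bits below nominal.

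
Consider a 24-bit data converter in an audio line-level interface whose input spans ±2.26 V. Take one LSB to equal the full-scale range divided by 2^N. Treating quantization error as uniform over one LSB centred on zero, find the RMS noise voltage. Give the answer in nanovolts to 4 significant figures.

77.77 nV

Span: 2.26 V − (-2.26 V) = 4.52 V.
One LSB is 4.52 V / 16777216 = 269.413 nV.
V_rms = LSB/√12 = 269.413 nV / √12 = 77.77 nV.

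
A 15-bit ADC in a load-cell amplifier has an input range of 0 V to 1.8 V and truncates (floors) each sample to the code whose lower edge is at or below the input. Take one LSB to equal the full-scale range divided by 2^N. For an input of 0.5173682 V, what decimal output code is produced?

9418

Span = 1.8 V. LSB = 1.8 V / 2^15 ≈ 54.93 µV.
V_in − V_min = 0.5173682 − (0) = 0.5173682 V.
Divide by LSB: 0.5173682 × 32768/1.8 = 9418.4007.
Truncating gives code 9418.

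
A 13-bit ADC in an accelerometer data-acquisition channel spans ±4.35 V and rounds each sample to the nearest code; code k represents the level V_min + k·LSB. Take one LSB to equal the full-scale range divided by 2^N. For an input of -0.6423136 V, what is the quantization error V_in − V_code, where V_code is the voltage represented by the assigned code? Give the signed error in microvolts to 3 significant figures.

+203 µV

The full-scale span is 4.35 − (-4.35) = 8.7 V. LSB = 8.7 V / 2^13 ≈ 1.062 mV.
(V_in − V_min)/LSB = (-0.6423136 − (-4.35)) × 8192/8.7 = 3491.1916 → nearest code k = 3491.
Reconstructed level: -4.35 + 3491 × 8.7/8192 V = -0.6425170898 V.
Error = V_in − V_code = -0.6423136 − (-0.6425170898) = +203 µV.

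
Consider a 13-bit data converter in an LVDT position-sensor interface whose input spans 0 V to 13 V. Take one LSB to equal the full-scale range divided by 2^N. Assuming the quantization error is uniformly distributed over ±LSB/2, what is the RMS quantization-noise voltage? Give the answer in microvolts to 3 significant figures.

V_FS = 13 V.
One LSB is 13 V / 8192 = 1.5869 mV.
For a uniform distribution on [−LSB/2, +LSB/2], V_rms = LSB/√12 = 1.5869 mV/3.4641 = 458 µV.

458 µV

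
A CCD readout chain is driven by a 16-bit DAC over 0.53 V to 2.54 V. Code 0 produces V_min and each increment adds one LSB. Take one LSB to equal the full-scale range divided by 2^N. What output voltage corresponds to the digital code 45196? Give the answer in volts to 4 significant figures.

Range = 2.54 − (0.53) = 2.01 V. LSB = 2.01 V / 2^16.
Output = V_min + (45196/65536) × range = 0.53 + 0.689636 × 2.01 V
      = 0.53 V + 1.38617 V = 1.91617 V.

1.916 V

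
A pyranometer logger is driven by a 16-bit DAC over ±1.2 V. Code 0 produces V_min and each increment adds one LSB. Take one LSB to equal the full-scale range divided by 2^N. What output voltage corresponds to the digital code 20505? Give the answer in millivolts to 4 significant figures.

-449.1 mV

Span: 1.2 V − (-1.2 V) = 2.4 V. LSB = 2.4 V / 2^16.
V_out = -1.2 + 20505 × (2.4/65536) V
      = -1.2 + 0.750916 = -0.449084 V.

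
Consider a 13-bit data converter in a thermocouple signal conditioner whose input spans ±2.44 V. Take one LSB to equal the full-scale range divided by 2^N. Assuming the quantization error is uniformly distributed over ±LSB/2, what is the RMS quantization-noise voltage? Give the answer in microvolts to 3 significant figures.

The full-scale span is 2.44 − (-2.44) = 4.88 V.
One LSB is 4.88 V / 8192 = 0.59570 mV.
RMS of a uniform error over width LSB is LSB/√12 = 172 µV.

172 µV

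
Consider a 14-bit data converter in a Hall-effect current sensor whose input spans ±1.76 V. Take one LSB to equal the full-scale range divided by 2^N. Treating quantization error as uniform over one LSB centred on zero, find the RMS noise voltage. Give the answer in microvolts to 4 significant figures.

62.02 µV

Range = 1.76 − (-1.76) = 3.52 V.
LSB = 3.52 V ÷ 2^14 = 3.52/16384 V = 214.844 µV.
RMS of a uniform error over width LSB is LSB/√12 = 62.02 µV.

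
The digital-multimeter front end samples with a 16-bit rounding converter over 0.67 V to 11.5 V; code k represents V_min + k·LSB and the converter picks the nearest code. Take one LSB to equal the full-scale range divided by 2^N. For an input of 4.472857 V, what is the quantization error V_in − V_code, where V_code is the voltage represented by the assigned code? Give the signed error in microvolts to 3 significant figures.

Span: 11.5 V − (0.67 V) = 10.83 V. LSB = 10.83 V / 2^16 ≈ 165.3 µV.
(4.472857 − (0.67)) / LSB = 3.802857 × 65536/10.83 = 23012.3764. Nearest integer: k = 23012.
Reconstructed level: 0.67 + 23012 × 10.83/65536 V = 4.4727947998 V.
e = 4.472857 − (4.4727947998) = +62.2 µV.

+62.2 µV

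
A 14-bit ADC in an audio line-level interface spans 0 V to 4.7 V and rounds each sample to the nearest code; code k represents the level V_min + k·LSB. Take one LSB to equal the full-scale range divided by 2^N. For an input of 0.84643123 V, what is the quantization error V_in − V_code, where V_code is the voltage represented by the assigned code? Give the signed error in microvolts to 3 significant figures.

V_FS = 4.7 V. LSB = 4.7 V / 2^14 ≈ 286.9 µV.
(0.84643123 − (0)) / LSB = 0.84643123 × 16384/4.7 = 2950.6232. Nearest integer: k = 2951.
V_code = 0 + (2951/16384) × 4.7 = 0.84653930664 V.
e = 0.84643123 − (0.84653930664) = −108 µV.

−108 µV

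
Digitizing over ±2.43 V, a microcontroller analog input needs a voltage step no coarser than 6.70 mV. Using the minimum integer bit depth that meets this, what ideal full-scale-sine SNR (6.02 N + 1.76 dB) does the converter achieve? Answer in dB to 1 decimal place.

62.0 dB

The full-scale span is 2.43 − (-2.43) = 4.86 V.
Need 2^N ≥ 4.86 V / 6.70 mV = 725.4 → N_min = 10.
6.02(10) + 1.76 = 61.96 dB.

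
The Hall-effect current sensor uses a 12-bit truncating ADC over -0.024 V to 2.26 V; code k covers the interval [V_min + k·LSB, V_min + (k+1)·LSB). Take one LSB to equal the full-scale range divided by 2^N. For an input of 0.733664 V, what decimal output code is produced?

1358

Span: 2.26 V − (-0.024 V) = 2.284 V. LSB = 2.284 V / 2^12 ≈ 0.5576 mV.
(V_in − V_min) × 2^12/range = (0.733664 − (-0.024)) × 4096/2.284 = 1358.753.
Floor → code = 1358.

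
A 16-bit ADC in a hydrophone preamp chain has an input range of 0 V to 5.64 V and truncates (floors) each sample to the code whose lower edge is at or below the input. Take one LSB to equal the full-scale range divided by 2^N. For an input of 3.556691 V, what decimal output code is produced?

Full-scale range = 5.64 V. LSB = 5.64 V / 2^16 ≈ 86.06 µV.
code = ⌊(V_in − V_min)/LSB⌋ = ⌊(V_in − V_min) × 2^16 / range⌋
     = ⌊(3.556691 − (0)) × 65536 / 5.64⌋ = ⌊3.556691 × 65536/5.64⌋
     = ⌊41328.245⌋ = 41328.

41328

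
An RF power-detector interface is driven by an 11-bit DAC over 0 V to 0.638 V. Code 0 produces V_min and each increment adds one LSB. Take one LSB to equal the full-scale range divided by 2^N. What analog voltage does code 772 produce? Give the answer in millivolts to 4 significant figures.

Span = 0.638 V. LSB = 0.638 V / 2^11.
V_out = 0 + 772 × (0.638/2048) V
      = 0 + 0.240496 = 0.240496 V.

240.5 mV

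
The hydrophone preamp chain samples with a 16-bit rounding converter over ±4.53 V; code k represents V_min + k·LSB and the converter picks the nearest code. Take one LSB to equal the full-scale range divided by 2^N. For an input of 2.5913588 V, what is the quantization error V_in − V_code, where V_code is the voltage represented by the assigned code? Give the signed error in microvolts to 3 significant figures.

−36.8 µV

Range = 4.53 − (-4.53) = 9.06 V. LSB = 9.06 V / 2^16 ≈ 138.2 µV.
(2.5913588 − (-4.53)) / LSB = 7.1213588 × 65536/9.06 = 51512.7340. Nearest integer: k = 51513.
V_code = V_min + k × range/2^16 = -4.53 + 51513 × 9.06/65536 = 2.5913955688 V.
V_in − V_code = 2.5913588 − (2.5913955688) = −36.8 µV.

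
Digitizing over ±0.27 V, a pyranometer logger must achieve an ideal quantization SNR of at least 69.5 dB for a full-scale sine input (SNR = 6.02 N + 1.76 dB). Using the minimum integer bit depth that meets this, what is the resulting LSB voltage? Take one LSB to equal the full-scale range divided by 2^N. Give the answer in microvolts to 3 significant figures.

132 µV

Span: 0.27 V − (-0.27 V) = 0.54 V.
N ≥ (69.5 − 1.76)/6.02 = 11.252 → N_min = 12.
One LSB is 0.54 V / 4096 = 132 µV.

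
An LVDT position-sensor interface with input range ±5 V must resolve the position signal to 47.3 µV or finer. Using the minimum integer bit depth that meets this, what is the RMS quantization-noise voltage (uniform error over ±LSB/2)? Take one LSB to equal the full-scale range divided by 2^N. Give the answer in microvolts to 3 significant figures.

Span: 5 V − (-5 V) = 10 V.
10 V / 47.3 µV = 211400. Since 2^17 = 131072 and 2^18 = 262144, N = 18.
Step size = 10/262144 V = 38.147 µV.
σ_q = LSB/√12 = 38.147 µV/3.4641 = 11.0 µV.

11.0 µV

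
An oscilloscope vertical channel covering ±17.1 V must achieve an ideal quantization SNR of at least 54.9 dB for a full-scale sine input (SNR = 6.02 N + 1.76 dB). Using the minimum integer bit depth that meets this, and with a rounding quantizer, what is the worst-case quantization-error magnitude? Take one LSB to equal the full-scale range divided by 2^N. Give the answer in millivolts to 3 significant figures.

33.4 mV

Full-scale range = 17.1 V − (-17.1 V) = 34.2 V.
Solving 6.02 N ≥ 54.9 − 1.76: N ≥ 8.827. Round up → N = 9.
LSB = 34.2 V / 2^9 = 66.797 mV.
|e|_max = LSB/2 = 33.4 mV.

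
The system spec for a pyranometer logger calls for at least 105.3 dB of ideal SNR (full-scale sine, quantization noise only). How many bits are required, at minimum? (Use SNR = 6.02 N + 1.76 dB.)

18 bits

Required N = ⌈(105.3 − 1.76)/6.02⌉ = ⌈17.199⌉ = 18.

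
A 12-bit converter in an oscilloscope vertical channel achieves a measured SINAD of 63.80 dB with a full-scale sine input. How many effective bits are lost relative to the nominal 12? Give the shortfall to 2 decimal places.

1.69 bits

ENOB = (SINAD − 1.76)/6.02 = (63.80 − 1.76)/6.02 = 10.3056 bits.
Lost resolution: 12 − 10.3056 = 1.6944 bits.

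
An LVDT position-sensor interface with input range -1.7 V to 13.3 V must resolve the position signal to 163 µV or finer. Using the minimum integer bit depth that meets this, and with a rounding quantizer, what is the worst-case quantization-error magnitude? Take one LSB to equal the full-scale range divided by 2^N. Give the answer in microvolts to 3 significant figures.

57.2 µV

The full-scale span is 13.3 − (-1.7) = 15 V.
Levels needed ≥ 15/163 µV = 92020. 2^17 = 131072 suffices, so N_min = 17.
One LSB is 15 V / 131072 = 114.44 µV.
Max error for round-to-nearest is LSB/2 = 57.2 µV.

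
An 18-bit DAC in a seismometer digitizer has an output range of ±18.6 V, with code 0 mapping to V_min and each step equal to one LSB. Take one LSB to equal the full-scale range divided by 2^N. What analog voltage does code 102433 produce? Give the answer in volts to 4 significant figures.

-4.064 V

Range = 18.6 − (-18.6) = 37.2 V. LSB = 37.2 V / 2^18.
V_out = -18.6 + 102433 × (37.2/262144) V
      = -18.6 + 14.5359 = -4.06407 V.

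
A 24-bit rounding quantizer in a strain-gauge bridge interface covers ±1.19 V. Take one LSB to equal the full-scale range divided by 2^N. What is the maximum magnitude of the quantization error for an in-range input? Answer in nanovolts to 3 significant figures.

70.9 nV

Full-scale range = 1.19 V − (-1.19 V) = 2.38 V.
LSB = 2.38 V / 2^24 = 141.86 nV.
Worst-case error for round-to-nearest is half an LSB: 70.9 nV.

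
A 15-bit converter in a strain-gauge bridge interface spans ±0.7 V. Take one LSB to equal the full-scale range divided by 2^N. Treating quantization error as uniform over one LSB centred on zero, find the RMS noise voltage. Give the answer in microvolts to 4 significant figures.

Full-scale range = 0.7 V − (-0.7 V) = 1.4 V.
One LSB is 1.4 V / 32768 = 42.7246 µV.
For a uniform distribution on [−LSB/2, +LSB/2], V_rms = LSB/√12 = 42.7246 µV/3.4641 = 12.33 µV.

12.33 µV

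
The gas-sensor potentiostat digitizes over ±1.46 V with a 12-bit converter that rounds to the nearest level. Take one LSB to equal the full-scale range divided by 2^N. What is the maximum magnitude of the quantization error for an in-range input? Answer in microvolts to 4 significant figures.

356.4 µV

Range = 1.46 − (-1.46) = 2.92 V.
Step size = 2.92/4096 V = 0.712891 mV.
Worst-case error for round-to-nearest is half an LSB: 356.4 µV.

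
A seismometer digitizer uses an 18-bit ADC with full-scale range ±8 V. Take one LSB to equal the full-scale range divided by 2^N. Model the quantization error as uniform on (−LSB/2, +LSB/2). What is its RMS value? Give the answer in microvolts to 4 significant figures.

17.62 µV

The full-scale span is 8 − (-8) = 16 V.
LSB = 16 V / 2^18 = 61.0352 µV.
V_rms = LSB/√12 = 61.0352 µV / √12 = 17.62 µV.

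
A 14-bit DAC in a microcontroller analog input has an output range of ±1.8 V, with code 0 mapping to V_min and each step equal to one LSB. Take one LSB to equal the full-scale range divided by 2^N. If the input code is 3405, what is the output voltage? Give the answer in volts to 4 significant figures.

Range = 1.8 − (-1.8) = 3.6 V. LSB = 3.6 V / 2^14.
V_out = V_min + code × LSB = -1.8 V + 3405 × 3.6 V / 16384
      = -1.8 V + 0.748169 V = -1.05183 V.

-1.052 V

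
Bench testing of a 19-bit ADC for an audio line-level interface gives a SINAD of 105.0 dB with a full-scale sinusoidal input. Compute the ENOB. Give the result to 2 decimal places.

ENOB = (105.0 − 1.76)/6.02 = 17.1495 bits.

17.15 bits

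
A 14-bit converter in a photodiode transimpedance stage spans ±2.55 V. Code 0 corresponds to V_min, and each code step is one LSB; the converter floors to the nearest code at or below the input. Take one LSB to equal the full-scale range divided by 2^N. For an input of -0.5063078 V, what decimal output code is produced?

Span: 2.55 V − (-2.55 V) = 5.1 V. LSB = 5.1 V / 2^14 ≈ 311.3 µV.
(V_in − V_min) × 2^14/range = (-0.5063078 − (-2.55)) × 16384/5.1 = 6565.461.
Floor → code = 6565.

6565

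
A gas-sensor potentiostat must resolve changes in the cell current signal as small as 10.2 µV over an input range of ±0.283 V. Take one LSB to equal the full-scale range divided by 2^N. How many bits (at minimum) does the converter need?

16 bits

Span: 0.283 V − (-0.283 V) = 0.566 V.
0.566 V / 10.2 µV = 55490. Since 2^15 = 32768 and 2^16 = 65536, N = 16.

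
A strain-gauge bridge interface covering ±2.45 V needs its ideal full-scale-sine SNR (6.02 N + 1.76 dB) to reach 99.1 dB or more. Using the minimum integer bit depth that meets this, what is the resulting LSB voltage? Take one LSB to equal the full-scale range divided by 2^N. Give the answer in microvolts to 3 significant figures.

37.4 µV

Range = 2.45 − (-2.45) = 4.9 V.
N ≥ (99.1 − 1.76)/6.02 = 16.169 → N_min = 17.
One LSB is 4.9 V / 131072 = 37.4 µV.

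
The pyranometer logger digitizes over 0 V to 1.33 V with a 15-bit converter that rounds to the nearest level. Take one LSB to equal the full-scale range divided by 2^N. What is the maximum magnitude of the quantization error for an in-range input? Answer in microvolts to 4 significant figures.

Range is 1.33 V.
One LSB is 1.33 V / 32768 = 40.5884 µV.
A rounding quantizer has |error| ≤ LSB/2 = 20.29 µV.

20.29 µV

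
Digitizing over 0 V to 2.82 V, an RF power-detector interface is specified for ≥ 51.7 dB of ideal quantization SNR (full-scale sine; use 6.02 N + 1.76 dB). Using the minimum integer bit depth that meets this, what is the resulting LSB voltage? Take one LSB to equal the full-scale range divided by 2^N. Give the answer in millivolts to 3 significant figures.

5.51 mV

Span = 2.82 V.
Required N = ⌈(51.7 − 1.76)/6.02⌉ = ⌈8.296⌉ = 9.
LSB = 2.82 V ÷ 2^9 = 2.82/512 V = 5.51 mV.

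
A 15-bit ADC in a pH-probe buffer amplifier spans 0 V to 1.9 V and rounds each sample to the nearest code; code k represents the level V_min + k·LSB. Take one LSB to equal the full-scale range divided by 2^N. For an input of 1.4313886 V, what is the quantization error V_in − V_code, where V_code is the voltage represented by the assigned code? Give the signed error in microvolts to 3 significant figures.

+10.4 µV

Span = 1.9 V. LSB = 1.9 V / 2^15 ≈ 57.98 µV.
(1.4313886 − (0)) / LSB = 1.4313886 × 32768/1.9 = 24686.1798. Nearest integer: k = 24686.
Reconstructed level: 0 + 24686 × 1.9/32768 V = 1.4313781738 V.
e = 1.4313886 − (1.4313781738) = +10.4 µV.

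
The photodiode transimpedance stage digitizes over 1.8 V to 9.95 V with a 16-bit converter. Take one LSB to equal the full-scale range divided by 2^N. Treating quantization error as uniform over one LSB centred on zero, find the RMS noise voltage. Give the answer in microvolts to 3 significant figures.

35.9 µV

The full-scale span is 9.95 − (1.8) = 8.15 V.
Step size = 8.15/65536 V = 124.36 µV.
σ_q = LSB/√12 = 124.36 µV/3.4641 = 35.9 µV.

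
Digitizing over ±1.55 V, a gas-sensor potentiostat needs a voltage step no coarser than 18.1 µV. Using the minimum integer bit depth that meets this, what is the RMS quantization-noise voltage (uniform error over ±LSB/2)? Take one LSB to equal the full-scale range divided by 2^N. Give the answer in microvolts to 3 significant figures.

The full-scale span is 1.55 − (-1.55) = 3.1 V.
Need 2^N ≥ 3.1 V / 18.1 µV = 171300 → N_min = 18.
LSB = 3.1 V / 2^18 = 11.826 µV.
σ_q = LSB/√12 = 11.826 µV/3.4641 = 3.41 µV.

3.41 µV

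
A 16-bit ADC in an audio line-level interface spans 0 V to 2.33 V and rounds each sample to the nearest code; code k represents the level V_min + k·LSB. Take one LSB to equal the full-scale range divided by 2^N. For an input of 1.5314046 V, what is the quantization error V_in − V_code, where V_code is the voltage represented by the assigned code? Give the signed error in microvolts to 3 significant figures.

Span = 2.33 V. LSB = 2.33 V / 2^16 ≈ 35.55 µV.
(1.5314046 − (0)) / LSB = 1.5314046 × 65536/2.33 = 43073.8763. Nearest integer: k = 43074.
V_code = 0 + (43074/65536) × 2.33 = 1.5314089966 V.
Error = V_in − V_code = 1.5314046 − (1.5314089966) = −4.40 µV.

−4.40 µV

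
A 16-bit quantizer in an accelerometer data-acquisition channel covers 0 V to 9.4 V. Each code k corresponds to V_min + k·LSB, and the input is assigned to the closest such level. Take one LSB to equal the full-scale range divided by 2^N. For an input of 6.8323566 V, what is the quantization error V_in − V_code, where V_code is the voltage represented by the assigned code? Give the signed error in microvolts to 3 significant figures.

−56.1 µV

Full-scale range = 9.4 V. LSB = 9.4 V / 2^16 ≈ 143.4 µV.
Position in LSBs: (6.8323566 − (0)) × 65536/9.4 = 47634.6087; rounding gives k = 47635.
Reconstructed level: 0 + 47635 × 9.4/65536 V = 6.8324127197 V.
Error = V_in − V_code = 6.8323566 − (6.8324127197) = −56.1 µV.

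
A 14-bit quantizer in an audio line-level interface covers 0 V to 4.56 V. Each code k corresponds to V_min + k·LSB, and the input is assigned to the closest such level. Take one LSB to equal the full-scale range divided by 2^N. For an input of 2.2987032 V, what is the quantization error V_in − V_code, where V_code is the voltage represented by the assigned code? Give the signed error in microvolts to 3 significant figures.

Full-scale range = 4.56 V. LSB = 4.56 V / 2^14 ≈ 278.3 µV.
Position in LSBs: (2.2987032 − (0)) × 16384/4.56 = 8259.2003; rounding gives k = 8259.
Reconstructed level: 0 + 8259 × 4.56/16384 V = 2.2986474609 V.
e = 2.2987032 − (2.2986474609) = +55.7 µV.

+55.7 µV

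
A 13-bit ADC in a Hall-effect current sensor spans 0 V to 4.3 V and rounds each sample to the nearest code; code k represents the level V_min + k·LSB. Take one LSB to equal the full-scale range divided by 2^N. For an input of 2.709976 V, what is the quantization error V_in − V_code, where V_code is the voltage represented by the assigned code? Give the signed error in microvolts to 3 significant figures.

−94.8 µV

Range is 4.3 V. LSB = 4.3 V / 2^13 ≈ 0.5249 mV.
Position in LSBs: (2.709976 − (0)) × 8192/4.3 = 5162.8194; rounding gives k = 5163.
Reconstructed level: 0 + 5163 × 4.3/8192 V = 2.710070801 V.
Error = V_in − V_code = 2.709976 − (2.710070801) = −94.8 µV.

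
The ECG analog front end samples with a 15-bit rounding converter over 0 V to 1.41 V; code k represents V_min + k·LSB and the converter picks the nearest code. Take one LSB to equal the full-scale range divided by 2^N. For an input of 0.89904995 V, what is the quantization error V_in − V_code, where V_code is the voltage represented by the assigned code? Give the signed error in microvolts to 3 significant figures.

Range is 1.41 V. LSB = 1.41 V / 2^15 ≈ 43.03 µV.
Position in LSBs: (0.89904995 − (0)) × 32768/1.41 = 20893.6658; rounding gives k = 20894.
Reconstructed level: 0 + 20894 × 1.41/32768 V = 0.89906433105 V.
Error = V_in − V_code = 0.89904995 − (0.89906433105) = −14.4 µV.

−14.4 µV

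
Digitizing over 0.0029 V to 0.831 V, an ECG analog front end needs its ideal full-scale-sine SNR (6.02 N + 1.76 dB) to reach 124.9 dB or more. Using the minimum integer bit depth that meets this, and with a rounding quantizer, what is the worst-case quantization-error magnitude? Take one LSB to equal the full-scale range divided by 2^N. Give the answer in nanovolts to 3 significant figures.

197 nV

Range = 0.831 − (0.0029) = 0.8281 V.
Required N = ⌈(124.9 − 1.76)/6.02⌉ = ⌈20.455⌉ = 21.
One LSB is 0.8281 V / 2097152 = 394.87 nV.
Half an LSB is 197 nV.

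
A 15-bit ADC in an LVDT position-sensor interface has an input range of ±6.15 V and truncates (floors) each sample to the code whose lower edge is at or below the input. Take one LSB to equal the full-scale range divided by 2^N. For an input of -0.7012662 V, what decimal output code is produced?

14515

Range = 6.15 − (-6.15) = 12.3 V. LSB = 12.3 V / 2^15 ≈ 375.4 µV.
(V_in − V_min) × 2^15/range = (-0.7012662 − (-6.15)) × 32768/12.3 = 14515.781.
Floor → code = 14515.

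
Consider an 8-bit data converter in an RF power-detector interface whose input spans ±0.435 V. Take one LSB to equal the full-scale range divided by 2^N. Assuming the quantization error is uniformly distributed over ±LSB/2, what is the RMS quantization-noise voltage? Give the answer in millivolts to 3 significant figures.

0.981 mV

Range = 0.435 − (-0.435) = 0.87 V.
LSB = 0.87 V ÷ 2^8 = 0.87/256 V = 3.3984 mV.
σ_q = LSB/√12 = 3.3984 mV/3.4641 = 0.981 mV.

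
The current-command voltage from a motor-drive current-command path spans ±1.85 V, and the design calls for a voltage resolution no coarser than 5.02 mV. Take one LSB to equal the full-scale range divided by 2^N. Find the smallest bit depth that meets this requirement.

10 bits

Range = 1.85 − (-1.85) = 3.7 V.
Levels needed ≥ 3.7/5.02 mV = 737.1. 2^10 = 1024 suffices, so N_min = 10.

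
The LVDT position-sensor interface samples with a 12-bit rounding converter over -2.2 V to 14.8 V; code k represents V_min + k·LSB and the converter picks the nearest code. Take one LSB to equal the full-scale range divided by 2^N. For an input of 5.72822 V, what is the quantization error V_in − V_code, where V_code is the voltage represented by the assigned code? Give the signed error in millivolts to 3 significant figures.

+0.974 mV

Span: 14.8 V − (-2.2 V) = 17 V. LSB = 17 V / 2^12 ≈ 4.150 mV.
(V_in − V_min)/LSB = (5.72822 − (-2.2)) × 4096/17 = 1910.2347 → nearest code k = 1910.
V_code = V_min + k × range/2^12 = -2.2 + 1910 × 17/4096 = 5.727246094 V.
V_in − V_code = 5.72822 − (5.727246094) = +0.974 mV.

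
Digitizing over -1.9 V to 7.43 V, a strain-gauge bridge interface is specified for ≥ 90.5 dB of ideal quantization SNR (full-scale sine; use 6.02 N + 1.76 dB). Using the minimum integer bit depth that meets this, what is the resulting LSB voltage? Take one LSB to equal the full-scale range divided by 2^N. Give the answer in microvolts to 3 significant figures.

Range = 7.43 − (-1.9) = 9.33 V.
6.02 N + 1.76 ≥ 90.5 gives N ≥ 14.741, so the minimum integer is 15.
Step size = 9.33/32768 V = 285 µV.

285 µV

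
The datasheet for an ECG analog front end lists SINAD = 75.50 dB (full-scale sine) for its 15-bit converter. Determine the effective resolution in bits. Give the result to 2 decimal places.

ENOB = (75.50 − 1.76)/6.02 = 12.2492 bits.

12.25 bits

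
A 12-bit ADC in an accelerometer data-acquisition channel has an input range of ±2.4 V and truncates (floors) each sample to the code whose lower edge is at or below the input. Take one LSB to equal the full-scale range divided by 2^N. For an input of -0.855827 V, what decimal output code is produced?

Full-scale range = 2.4 V − (-2.4 V) = 4.8 V. LSB = 4.8 V / 2^12 ≈ 1.172 mV.
V_in − V_min = -0.855827 − (-2.4) = 1.544173 V.
Divide by LSB: 1.544173 × 4096/4.8 = 1317.6943.
Truncating gives code 1317.

1317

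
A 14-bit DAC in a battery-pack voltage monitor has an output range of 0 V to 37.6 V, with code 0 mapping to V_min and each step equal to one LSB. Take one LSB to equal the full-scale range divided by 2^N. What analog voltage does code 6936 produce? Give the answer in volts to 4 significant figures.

15.92 V

Full-scale range = 37.6 V. LSB = 37.6 V / 2^14.
V_out = V_min + code × LSB = 0 V + 6936 × 37.6 V / 16384
      = 0 V + 15.9176 V = 15.9176 V.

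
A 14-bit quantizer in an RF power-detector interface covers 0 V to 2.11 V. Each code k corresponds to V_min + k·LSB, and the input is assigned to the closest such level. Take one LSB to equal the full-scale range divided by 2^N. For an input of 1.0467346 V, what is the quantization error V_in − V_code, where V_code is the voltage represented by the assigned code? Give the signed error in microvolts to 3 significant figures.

−23.2 µV

V_FS = 2.11 V. LSB = 2.11 V / 2^14 ≈ 128.8 µV.
(V_in − V_min)/LSB = (1.0467346 − (0)) × 16384/2.11 = 8127.8198 → nearest code k = 8128.
Reconstructed level: 0 + 8128 × 2.11/16384 V = 1.0467578125 V.
V_in − V_code = 1.0467346 − (1.0467578125) = −23.2 µV.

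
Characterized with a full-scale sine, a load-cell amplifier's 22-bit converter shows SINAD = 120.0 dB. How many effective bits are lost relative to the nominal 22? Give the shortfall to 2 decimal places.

ENOB = (SINAD − 1.76)/6.02 = (120.0 − 1.76)/6.02 = 19.6412 bits.
Lost resolution: 22 − 19.6412 = 2.3588 bits.

2.36 bits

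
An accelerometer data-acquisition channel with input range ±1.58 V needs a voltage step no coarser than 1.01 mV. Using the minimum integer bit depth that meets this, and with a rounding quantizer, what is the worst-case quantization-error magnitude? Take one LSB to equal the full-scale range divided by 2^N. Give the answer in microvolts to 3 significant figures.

386 µV

Full-scale range = 1.58 V − (-1.58 V) = 3.16 V.
Need 2^N ≥ 3.16 V / 1.01 mV = 3129 → N_min = 12.
One LSB is 3.16 V / 4096 = 0.77148 mV.
|e|_max = LSB/2 = 386 µV.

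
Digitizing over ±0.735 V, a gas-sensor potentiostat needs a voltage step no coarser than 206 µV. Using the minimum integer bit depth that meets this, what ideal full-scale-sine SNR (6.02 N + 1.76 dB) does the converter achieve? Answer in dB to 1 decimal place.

Range = 0.735 − (-0.735) = 1.47 V.
Need 2^N ≥ 1.47 V / 206 µV = 7136 → N_min = 13.
SNR = 6.02 × 13 + 1.76 = 80.02 dB.

80.0 dB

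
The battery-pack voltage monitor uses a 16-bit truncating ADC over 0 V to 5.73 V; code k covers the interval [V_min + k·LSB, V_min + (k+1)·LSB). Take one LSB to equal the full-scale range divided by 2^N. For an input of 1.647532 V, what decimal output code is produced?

Full-scale range = 5.73 V. LSB = 5.73 V / 2^16 ≈ 87.43 µV.
code = ⌊(V_in − V_min)/LSB⌋ = ⌊(V_in − V_min) × 2^16 / range⌋
     = ⌊(1.647532 − (0)) × 65536 / 5.73⌋ = ⌊1.647532 × 65536/5.73⌋
     = ⌊18843.396⌋ = 18843.

18843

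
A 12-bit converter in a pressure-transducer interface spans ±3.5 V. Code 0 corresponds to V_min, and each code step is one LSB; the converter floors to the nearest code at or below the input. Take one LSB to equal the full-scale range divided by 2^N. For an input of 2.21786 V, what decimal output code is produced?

3345

The full-scale span is 3.5 − (-3.5) = 7 V. LSB = 7 V / 2^12 ≈ 1.709 mV.
code = ⌊(V_in − V_min)/LSB⌋ = ⌊(V_in − V_min) × 2^12 / range⌋
     = ⌊(2.21786 − (-3.5)) × 4096 / 7⌋ = ⌊5.71786 × 4096/7⌋
     = ⌊3345.765⌋ = 3345.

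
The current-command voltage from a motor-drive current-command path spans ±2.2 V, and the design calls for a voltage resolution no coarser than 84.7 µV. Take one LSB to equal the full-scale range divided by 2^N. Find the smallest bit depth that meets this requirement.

Full-scale range = 2.2 V − (-2.2 V) = 4.4 V.
Required number of levels: 4.4/84.7 µV = 51948; smallest N with 2^N ≥ that is 16.

16 bits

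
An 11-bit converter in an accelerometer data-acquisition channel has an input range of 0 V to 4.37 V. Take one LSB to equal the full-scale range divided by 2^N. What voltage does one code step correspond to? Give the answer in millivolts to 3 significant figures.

2.13 mV

Full-scale range = 4.37 V.
Number of codes = 2^11 = 2048.
One LSB is 4.37 V / 2048 = 2.13 mV.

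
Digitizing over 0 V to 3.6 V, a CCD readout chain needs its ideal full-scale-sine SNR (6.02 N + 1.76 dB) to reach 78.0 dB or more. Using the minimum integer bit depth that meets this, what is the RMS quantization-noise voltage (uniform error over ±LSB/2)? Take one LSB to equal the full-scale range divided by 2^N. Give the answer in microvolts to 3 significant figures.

127 µV

Range is 3.6 V.
6.02 N + 1.76 ≥ 78.0 gives N ≥ 12.664, so the minimum integer is 13.
LSB = 3.6 V ÷ 2^13 = 3.6/8192 V = 439.45 µV.
RMS noise = LSB/√12 = 127 µV.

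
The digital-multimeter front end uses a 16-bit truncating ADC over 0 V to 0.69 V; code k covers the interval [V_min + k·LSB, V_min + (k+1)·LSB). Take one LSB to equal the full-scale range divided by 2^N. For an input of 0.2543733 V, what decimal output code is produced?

24160

Span = 0.69 V. LSB = 0.69 V / 2^16 ≈ 10.53 µV.
V_in − V_min = 0.2543733 − (0) = 0.2543733 V.
Divide by LSB: 0.2543733 × 65536/0.69 = 24160.3023.
Truncating gives code 24160.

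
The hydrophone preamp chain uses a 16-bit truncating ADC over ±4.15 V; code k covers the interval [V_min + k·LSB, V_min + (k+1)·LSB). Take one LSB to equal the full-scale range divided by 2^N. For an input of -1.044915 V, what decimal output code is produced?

24517

Span: 4.15 V − (-4.15 V) = 8.3 V. LSB = 8.3 V / 2^16 ≈ 126.6 µV.
code = ⌊(V_in − V_min)/LSB⌋ = ⌊(V_in − V_min) × 2^16 / range⌋
     = ⌊(-1.044915 − (-4.15)) × 65536 / 8.3⌋ = ⌊3.105085 × 65536/8.3⌋
     = ⌊24517.452⌋ = 24517.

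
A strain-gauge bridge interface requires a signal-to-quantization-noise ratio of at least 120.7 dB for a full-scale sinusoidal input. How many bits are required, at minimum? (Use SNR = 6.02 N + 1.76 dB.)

Solving 6.02 N ≥ 120.7 − 1.76: N ≥ 19.757. Round up → N = 20.

20 bits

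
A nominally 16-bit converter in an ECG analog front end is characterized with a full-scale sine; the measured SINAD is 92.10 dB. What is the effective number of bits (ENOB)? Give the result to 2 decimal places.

15.01 bits

ENOB = (SINAD − 1.76) / 6.02 = (92.10 − 1.76) / 6.02 = 90.34 / 6.02 = 15.0066.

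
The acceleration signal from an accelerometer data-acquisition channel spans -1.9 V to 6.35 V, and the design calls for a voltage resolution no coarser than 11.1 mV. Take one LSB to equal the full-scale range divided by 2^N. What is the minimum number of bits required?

Span: 6.35 V − (-1.9 V) = 8.25 V.
Levels needed ≥ 8.25/11.1 mV = 743.2. 2^10 = 1024 suffices, so N_min = 10.

10 bits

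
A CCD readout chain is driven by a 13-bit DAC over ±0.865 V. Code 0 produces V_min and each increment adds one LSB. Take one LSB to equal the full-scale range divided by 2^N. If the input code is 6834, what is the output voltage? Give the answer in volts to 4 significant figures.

0.5782 V

Range = 0.865 − (-0.865) = 1.73 V. LSB = 1.73 V / 2^13.
V_out = -0.865 + 6834 × (1.73/8192) V
      = -0.865 + 1.44322 = 0.578215 V.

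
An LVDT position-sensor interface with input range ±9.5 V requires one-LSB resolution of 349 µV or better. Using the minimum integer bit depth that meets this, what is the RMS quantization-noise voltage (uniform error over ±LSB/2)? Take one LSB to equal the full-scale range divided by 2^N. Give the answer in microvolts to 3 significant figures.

Range = 9.5 − (-9.5) = 19 V.
19 V / 349 µV = 54440. Since 2^15 = 32768 and 2^16 = 65536, N = 16.
One LSB is 19 V / 65536 = 289.92 µV.
RMS noise = LSB/√12 = 83.7 µV.

83.7 µV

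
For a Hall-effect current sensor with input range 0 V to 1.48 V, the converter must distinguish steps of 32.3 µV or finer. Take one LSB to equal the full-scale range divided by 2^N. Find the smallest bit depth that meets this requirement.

16 bits

V_FS = 1.48 V.
Required number of levels: 1.48/32.3 µV = 45820; smallest N with 2^N ≥ that is 16.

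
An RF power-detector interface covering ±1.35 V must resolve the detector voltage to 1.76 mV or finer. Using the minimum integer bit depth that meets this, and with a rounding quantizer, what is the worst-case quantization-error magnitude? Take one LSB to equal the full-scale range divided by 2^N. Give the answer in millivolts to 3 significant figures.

0.659 mV

Span: 1.35 V − (-1.35 V) = 2.7 V.
Levels needed ≥ 2.7/1.76 mV = 1534. 2^11 = 2048 suffices, so N_min = 11.
One LSB is 2.7 V / 2048 = 1.3184 mV.
|e|_max = LSB/2 = 0.659 mV.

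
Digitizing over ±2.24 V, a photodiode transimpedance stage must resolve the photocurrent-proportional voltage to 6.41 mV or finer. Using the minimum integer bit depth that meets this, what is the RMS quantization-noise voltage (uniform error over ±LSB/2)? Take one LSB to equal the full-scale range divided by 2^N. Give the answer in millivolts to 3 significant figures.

Span: 2.24 V − (-2.24 V) = 4.48 V.
Levels needed ≥ 4.48/6.41 mV = 698.9. 2^10 = 1024 suffices, so N_min = 10.
LSB = 4.48 V / 2^10 = 4.3750 mV.
V_rms = LSB/√12 = 1.26 mV.

1.26 mV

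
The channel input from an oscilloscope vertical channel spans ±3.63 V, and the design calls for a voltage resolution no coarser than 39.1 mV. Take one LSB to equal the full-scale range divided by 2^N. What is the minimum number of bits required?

Full-scale range = 3.63 V − (-3.63 V) = 7.26 V.
7.26 V / 39.1 mV = 185.7. Since 2^7 = 128 and 2^8 = 256, N = 8.

8 bits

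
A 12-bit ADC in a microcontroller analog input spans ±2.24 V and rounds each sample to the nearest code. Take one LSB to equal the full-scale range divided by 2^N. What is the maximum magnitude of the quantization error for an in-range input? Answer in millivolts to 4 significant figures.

0.5469 mV

Span: 2.24 V − (-2.24 V) = 4.48 V.
LSB = 4.48 V / 2^12 = 1.09375 mV.
|e|_max = LSB/2 = 0.5469 mV.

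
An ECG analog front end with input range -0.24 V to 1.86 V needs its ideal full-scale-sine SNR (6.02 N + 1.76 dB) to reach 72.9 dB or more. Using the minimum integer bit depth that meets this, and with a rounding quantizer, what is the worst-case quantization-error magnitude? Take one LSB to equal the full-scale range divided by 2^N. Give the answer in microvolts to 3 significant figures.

256 µV

The full-scale span is 1.86 − (-0.24) = 2.1 V.
Required N = ⌈(72.9 − 1.76)/6.02⌉ = ⌈11.817⌉ = 12.
One LSB is 2.1 V / 4096 = 0.51270 mV.
|e|_max = LSB/2 = 256 µV.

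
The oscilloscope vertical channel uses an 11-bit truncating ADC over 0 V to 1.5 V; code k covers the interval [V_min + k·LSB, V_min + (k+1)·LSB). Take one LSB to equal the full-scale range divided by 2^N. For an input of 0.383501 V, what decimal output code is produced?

Full-scale range = 1.5 V. LSB = 1.5 V / 2^11 ≈ 0.7324 mV.
V_in − V_min = 0.383501 − (0) = 0.383501 V.
Divide by LSB: 0.383501 × 2048/1.5 = 523.6067.
Truncating gives code 523.

523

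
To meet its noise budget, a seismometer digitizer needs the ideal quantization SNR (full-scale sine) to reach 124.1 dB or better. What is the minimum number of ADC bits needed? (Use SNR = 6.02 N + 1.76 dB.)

21 bits

Required N = ⌈(124.1 − 1.76)/6.02⌉ = ⌈20.322⌉ = 21.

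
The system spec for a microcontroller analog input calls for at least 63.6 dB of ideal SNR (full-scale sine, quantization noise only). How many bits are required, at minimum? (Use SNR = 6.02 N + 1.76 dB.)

11 bits

Required N = ⌈(63.6 − 1.76)/6.02⌉ = ⌈10.272⌉ = 11.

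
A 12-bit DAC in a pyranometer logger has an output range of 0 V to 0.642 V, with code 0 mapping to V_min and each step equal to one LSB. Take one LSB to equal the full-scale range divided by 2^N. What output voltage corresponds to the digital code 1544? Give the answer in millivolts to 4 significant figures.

V_FS = 0.642 V. LSB = 0.642 V / 2^12.
V_out = 0 + 1544 × (0.642/4096) V
      = 0 + 0.242004 = 0.242004 V.

242.0 mV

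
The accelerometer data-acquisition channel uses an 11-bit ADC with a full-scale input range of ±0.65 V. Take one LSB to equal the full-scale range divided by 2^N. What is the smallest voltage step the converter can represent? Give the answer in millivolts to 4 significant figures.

0.6348 mV

The full-scale span is 0.65 − (-0.65) = 1.3 V.
There are 2^11 = 2048 steps.
LSB = 1.3 V / 2^11 = 0.6348 mV.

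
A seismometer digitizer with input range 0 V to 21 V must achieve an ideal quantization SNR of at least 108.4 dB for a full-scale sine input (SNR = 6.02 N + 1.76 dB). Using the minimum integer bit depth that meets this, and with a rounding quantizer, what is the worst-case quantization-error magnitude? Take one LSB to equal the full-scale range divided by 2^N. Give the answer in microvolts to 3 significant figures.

Range is 21 V.
N ≥ (108.4 − 1.76)/6.02 = 17.714 → N_min = 18.
LSB = 21 V / 2^18 = 80.109 µV.
|e|_max = LSB/2 = 40.1 µV.

40.1 µV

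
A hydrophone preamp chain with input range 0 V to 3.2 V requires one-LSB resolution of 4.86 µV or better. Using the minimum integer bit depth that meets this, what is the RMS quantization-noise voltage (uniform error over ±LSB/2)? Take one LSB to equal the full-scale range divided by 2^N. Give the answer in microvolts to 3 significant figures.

V_FS = 3.2 V.
Need 2^N ≥ 3.2 V / 4.86 µV = 658400 → N_min = 20.
LSB = 3.2 V / 2^20 = 3.0518 µV.
σ_q = LSB/√12 = 3.0518 µV/3.4641 = 0.881 µV.

0.881 µV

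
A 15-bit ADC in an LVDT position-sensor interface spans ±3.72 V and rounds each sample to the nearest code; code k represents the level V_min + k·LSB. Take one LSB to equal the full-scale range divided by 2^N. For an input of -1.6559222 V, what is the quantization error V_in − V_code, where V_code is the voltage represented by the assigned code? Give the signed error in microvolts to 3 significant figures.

−40.9 µV

Span: 3.72 V − (-3.72 V) = 7.44 V. LSB = 7.44 V / 2^15 ≈ 227.1 µV.
(V_in − V_min)/LSB = (-1.6559222 − (-3.72)) × 32768/7.44 = 9090.8201 → nearest code k = 9091.
V_code = -3.72 + (9091/32768) × 7.44 = -1.6558813477 V.
V_in − V_code = -1.6559222 − (-1.6558813477) = −40.9 µV.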